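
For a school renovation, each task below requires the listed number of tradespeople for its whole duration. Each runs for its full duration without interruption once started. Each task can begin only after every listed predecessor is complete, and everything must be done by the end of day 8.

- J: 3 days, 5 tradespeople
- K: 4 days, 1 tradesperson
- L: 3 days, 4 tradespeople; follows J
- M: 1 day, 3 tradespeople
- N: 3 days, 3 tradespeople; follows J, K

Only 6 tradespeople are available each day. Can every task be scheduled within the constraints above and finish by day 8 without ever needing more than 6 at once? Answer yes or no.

no

The minimum achievable peak is 7; 6 < 7, so no feasible schedule stays within the cap.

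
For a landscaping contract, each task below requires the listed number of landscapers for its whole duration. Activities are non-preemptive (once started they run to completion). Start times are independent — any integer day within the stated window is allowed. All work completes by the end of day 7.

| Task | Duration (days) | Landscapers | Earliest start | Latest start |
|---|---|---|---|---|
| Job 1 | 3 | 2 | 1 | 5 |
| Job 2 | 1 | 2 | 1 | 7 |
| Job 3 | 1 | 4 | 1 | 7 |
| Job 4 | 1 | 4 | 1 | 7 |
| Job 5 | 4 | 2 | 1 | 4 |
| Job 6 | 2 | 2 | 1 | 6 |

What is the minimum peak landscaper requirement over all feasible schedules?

Early-start (Job 1@1, Job 2@1, Job 3@1, Job 4@1, Job 5@1, Job 6@1) gives peak 16: d1:16  d2:6  d3:4  d4:2  d5:0  d6:0  d7:0.
Shift Job 3→6, Job 4→7, Job 5→2, Job 6→4.
Schedule Job 1@1, Job 2@1, Job 3@6, Job 4@7, Job 5@2, Job 6@4: d1:4  d2:4  d3:4  d4:4  d5:4  d6:4  d7:4 — peak 4.
Total landscaper-days = 28 over 7 days ⇒ peak ≥ ⌈28/7⌉ = 4, so 4 is optimal.

4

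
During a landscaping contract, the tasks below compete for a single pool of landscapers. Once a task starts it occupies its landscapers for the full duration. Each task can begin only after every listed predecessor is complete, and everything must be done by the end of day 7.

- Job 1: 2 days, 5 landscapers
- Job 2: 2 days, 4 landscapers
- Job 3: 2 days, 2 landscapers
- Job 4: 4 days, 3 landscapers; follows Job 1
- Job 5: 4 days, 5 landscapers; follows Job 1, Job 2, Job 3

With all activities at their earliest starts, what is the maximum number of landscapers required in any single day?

11

Early-start schedule: Job 1@1, Job 2@1, Job 3@1, Job 4@3, Job 5@3.
Load per day: day 1: 11, day 2: 11, day 3: 8, day 4: 8, day 5: 8, day 6: 8, day 7: 0.
Peak is 11.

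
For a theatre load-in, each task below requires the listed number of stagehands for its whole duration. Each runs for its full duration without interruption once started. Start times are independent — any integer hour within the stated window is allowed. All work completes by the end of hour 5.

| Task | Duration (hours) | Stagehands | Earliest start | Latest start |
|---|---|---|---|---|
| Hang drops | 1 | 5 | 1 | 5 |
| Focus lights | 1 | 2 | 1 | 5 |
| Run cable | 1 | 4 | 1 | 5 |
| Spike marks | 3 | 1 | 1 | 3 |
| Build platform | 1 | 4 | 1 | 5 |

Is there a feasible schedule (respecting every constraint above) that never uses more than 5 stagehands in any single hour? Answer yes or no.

yes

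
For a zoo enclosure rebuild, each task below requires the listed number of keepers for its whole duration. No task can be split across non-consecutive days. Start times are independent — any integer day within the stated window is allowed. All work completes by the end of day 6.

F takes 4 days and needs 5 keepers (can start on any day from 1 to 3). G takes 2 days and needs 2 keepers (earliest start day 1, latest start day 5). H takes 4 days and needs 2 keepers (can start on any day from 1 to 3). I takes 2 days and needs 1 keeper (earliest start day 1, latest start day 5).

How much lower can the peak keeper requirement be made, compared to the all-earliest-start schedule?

3

Early-start peak: d1:10  d2:10  d3:7  d4:7  d5:0  d6:0 ⇒ 10.
Leveled (F@1, G@1, H@3, I@5): d1:7  d2:7  d3:7  d4:7  d5:3  d6:3 ⇒ 7.
Reduction 10 − 7 = 3.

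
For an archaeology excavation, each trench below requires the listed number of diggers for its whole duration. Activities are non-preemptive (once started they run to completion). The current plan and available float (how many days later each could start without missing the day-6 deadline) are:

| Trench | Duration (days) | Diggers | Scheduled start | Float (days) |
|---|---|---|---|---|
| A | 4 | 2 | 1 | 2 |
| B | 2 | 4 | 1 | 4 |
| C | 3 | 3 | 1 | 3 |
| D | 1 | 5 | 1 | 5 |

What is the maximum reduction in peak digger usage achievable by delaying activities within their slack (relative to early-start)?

8

Early-start peak: d1:14  d2:9  d3:5  d4:2  d5:0  d6:0 ⇒ 14.
Leveled (A@1, B@1, C@3, D@6): d1:6  d2:6  d3:5  d4:5  d5:3  d6:5 ⇒ 6.
Reduction 14 − 6 = 8.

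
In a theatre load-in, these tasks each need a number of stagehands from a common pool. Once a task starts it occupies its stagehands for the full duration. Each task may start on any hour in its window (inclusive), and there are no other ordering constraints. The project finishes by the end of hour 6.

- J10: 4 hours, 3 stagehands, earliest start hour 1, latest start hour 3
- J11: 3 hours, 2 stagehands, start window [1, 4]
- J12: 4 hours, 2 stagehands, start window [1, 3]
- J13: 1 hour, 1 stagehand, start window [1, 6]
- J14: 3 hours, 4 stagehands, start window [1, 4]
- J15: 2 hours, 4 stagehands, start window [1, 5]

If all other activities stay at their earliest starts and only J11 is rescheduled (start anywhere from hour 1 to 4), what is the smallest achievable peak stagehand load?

14

J11@1: h1:16  h2:15  h3:11  h4:5  h5:0  h6:0 → peak 16
J11@2: h1:14  h2:15  h3:11  h4:7  h5:0  h6:0 → peak 15
J11@3: h1:14  h2:13  h3:11  h4:7  h5:2  h6:0 → peak 14
J11@4: h1:14  h2:13  h3:9  h4:7  h5:2  h6:2 → peak 14
Best is J11@3, peak 14.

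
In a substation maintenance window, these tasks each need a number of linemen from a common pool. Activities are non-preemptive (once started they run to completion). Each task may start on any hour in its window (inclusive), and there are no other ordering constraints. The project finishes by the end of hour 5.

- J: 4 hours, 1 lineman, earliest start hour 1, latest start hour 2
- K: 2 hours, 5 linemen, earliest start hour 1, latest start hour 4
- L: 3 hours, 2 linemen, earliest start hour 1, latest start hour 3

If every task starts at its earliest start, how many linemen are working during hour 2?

8

At early start, hour 2 has: J, K, L.
Demand: 1 + 5 + 2 = 8.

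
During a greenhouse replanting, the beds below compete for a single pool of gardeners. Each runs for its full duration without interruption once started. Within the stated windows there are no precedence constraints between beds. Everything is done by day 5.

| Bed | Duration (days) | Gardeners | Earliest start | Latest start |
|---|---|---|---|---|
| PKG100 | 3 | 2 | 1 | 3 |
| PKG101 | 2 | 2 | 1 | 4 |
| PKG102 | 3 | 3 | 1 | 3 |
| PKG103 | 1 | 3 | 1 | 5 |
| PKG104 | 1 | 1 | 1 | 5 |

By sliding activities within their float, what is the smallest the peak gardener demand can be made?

Early-start (PKG100@1, PKG101@1, PKG102@1, PKG103@1, PKG104@1) gives peak 11: d1:11  d2:7  d3:5  d4:0  d5:0.
Shift PKG101→4, PKG103→4, PKG104→5.
Schedule PKG100@1, PKG101@4, PKG102@1, PKG103@4, PKG104@5: d1:5  d2:5  d3:5  d4:5  d5:3 — peak 5.
Total gardener-days = 23 over 5 days ⇒ peak ≥ ⌈23/5⌉ = 5, so 5 is optimal.

5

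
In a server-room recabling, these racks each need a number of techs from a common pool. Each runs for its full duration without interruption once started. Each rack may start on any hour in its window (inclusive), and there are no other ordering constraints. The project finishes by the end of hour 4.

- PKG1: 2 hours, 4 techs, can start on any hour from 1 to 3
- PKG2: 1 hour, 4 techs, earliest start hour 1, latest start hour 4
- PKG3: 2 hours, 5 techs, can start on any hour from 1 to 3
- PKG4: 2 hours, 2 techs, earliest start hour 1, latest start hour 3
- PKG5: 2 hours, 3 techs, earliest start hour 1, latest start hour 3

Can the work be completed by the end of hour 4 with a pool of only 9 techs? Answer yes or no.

Schedule PKG1@1, PKG2@3, PKG3@1, PKG4@3, PKG5@3: h1:9  h2:9  h3:9  h4:5 — peak 9 ≤ 9.

yes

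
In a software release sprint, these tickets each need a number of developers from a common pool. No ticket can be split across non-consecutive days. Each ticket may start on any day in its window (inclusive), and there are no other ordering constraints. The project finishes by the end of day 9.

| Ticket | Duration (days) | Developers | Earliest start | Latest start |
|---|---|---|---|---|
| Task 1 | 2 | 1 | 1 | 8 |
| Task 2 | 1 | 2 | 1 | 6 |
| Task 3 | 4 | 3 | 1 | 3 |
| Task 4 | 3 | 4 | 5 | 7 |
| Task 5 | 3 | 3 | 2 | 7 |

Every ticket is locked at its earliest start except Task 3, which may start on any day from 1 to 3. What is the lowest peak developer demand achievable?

Task 3@1: d1:6  d2:7  d3:6  d4:6  d5:4  d6:4  d7:4  d8:0  d9:0 → peak 7
Task 3@2: d1:3  d2:7  d3:6  d4:6  d5:7  d6:4  d7:4  d8:0  d9:0 → peak 7
Task 3@3: d1:3  d2:4  d3:6  d4:6  d5:7  d6:7  d7:4  d8:0  d9:0 → peak 7
Best is Task 3@1, peak 7.

7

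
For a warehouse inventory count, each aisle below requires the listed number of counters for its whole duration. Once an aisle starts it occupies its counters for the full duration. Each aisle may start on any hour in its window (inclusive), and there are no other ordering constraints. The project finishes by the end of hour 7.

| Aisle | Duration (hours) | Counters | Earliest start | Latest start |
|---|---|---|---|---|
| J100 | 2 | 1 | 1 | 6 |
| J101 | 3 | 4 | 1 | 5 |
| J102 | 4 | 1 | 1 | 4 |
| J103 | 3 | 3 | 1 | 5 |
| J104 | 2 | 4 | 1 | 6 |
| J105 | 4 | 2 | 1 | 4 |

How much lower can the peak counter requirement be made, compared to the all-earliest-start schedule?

Early-start peak: h1:15  h2:15  h3:10  h4:3  h5:0  h6:0  h7:0 ⇒ 15.
Leveled (J100@1, J101@1, J102@4, J103@3, J104@6, J105@4): h1:5  h2:5  h3:7  h4:6  h5:6  h6:7  h7:7 ⇒ 7.
Reduction 15 − 7 = 8.

8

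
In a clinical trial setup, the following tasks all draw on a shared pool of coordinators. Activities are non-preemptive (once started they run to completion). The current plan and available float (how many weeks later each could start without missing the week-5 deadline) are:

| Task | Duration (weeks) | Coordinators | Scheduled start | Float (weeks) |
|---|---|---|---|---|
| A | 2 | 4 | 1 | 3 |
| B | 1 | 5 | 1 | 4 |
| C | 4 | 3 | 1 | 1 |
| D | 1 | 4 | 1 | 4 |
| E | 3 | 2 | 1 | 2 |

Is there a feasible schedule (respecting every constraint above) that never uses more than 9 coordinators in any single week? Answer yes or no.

yes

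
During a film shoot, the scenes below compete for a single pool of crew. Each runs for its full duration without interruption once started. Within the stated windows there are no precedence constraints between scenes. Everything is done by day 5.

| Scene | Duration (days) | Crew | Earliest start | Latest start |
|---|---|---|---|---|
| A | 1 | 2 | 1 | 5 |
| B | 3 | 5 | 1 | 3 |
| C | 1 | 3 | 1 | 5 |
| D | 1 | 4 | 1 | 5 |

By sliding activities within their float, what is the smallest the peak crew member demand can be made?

Early-start (A@1, B@1, C@1, D@1) gives peak 14: d1:14  d2:5  d3:5  d4:0  d5:0.
Shift B→2, D→5.
Schedule A@1, B@2, C@1, D@5: d1:5  d2:5  d3:5  d4:5  d5:4 — peak 5.
Total crew member-days = 24 over 5 days ⇒ peak ≥ ⌈24/5⌉ = 5, so 5 is optimal.

5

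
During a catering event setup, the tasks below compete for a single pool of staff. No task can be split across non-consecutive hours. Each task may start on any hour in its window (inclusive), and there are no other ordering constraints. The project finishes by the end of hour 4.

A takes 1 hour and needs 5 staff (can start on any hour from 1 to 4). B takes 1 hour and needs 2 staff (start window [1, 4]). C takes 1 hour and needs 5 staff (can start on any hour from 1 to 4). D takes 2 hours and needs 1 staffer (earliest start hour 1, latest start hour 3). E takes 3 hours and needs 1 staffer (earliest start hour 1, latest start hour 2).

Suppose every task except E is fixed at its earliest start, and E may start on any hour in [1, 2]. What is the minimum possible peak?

E@1: h1:14  h2:2  h3:1  h4:0 → peak 14
E@2: h1:13  h2:2  h3:1  h4:1 → peak 13
Best is E@2, peak 13.

13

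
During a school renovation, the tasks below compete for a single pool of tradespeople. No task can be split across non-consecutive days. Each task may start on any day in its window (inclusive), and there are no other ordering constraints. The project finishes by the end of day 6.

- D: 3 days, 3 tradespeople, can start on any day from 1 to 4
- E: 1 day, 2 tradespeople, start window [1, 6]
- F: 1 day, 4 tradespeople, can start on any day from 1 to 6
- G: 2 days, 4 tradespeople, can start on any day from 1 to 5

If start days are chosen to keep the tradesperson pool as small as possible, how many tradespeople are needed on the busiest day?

5

Early-start (D@1, E@1, F@1, G@1) gives peak 13: d1:13  d2:7  d3:3  d4:0  d5:0  d6:0.
Shift F→4, G→5.
Schedule D@1, E@1, F@4, G@5: d1:5  d2:3  d3:3  d4:4  d5:4  d6:4 — peak 5.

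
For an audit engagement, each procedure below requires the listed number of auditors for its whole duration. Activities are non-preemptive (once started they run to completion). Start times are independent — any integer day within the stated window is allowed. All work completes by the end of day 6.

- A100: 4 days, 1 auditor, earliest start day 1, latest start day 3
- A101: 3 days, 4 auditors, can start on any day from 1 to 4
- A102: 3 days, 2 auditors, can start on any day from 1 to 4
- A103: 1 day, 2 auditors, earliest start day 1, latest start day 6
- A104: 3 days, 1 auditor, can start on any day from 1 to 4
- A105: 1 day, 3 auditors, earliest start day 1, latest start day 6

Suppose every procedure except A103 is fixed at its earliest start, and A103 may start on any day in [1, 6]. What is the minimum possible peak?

A103@1: d1:13  d2:8  d3:8  d4:1  d5:0  d6:0 → peak 13
A103@2: d1:11  d2:10  d3:8  d4:1  d5:0  d6:0 → peak 11
A103@3: d1:11  d2:8  d3:10  d4:1  d5:0  d6:0 → peak 11
A103@4: d1:11  d2:8  d3:8  d4:3  d5:0  d6:0 → peak 11
A103@5: d1:11  d2:8  d3:8  d4:1  d5:2  d6:0 → peak 11
A103@6: d1:11  d2:8  d3:8  d4:1  d5:0  d6:2 → peak 11
Best is A103@2, peak 11.

11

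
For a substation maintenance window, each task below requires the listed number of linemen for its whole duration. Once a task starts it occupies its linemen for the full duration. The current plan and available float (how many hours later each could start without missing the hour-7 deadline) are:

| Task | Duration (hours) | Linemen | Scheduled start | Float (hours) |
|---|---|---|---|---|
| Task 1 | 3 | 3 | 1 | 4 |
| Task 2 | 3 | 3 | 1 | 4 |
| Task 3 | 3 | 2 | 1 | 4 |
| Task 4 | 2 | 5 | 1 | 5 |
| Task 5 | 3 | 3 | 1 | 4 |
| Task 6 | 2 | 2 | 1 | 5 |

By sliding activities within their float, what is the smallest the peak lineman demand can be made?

Early-start (Task 1@1, Task 2@1, Task 3@1, Task 4@1, Task 5@1, Task 6@1) gives peak 18: h1:18  h2:18  h3:11  h4:0  h5:0  h6:0  h7:0.
Shift Task 4→4, Task 5→4, Task 6→6.
Schedule Task 1@1, Task 2@1, Task 3@1, Task 4@4, Task 5@4, Task 6@6: h1:8  h2:8  h3:8  h4:8  h5:8  h6:5  h7:2 — peak 8.

8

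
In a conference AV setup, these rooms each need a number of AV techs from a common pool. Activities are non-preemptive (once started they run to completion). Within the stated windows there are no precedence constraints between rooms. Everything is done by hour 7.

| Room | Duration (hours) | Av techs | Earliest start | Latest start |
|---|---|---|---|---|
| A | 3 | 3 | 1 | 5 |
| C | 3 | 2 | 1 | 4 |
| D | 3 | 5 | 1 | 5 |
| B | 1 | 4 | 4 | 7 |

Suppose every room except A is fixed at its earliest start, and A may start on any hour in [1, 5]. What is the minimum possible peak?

7

A@1: h1:10  h2:10  h3:10  h4:4  h5:0  h6:0  h7:0 → peak 10
A@2: h1:7  h2:10  h3:10  h4:7  h5:0  h6:0  h7:0 → peak 10
A@3: h1:7  h2:7  h3:10  h4:7  h5:3  h6:0  h7:0 → peak 10
A@4: h1:7  h2:7  h3:7  h4:7  h5:3  h6:3  h7:0 → peak 7
A@5: h1:7  h2:7  h3:7  h4:4  h5:3  h6:3  h7:3 → peak 7
Best is A@4, peak 7.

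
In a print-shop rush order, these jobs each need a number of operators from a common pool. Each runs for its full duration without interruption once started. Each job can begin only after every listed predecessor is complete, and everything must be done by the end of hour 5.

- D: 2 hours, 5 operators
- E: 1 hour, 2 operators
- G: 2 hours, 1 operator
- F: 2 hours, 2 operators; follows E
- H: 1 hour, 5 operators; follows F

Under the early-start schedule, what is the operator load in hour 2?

At early start, hour 2 has: D, G, F.
Demand: 5 + 1 + 2 = 8.

8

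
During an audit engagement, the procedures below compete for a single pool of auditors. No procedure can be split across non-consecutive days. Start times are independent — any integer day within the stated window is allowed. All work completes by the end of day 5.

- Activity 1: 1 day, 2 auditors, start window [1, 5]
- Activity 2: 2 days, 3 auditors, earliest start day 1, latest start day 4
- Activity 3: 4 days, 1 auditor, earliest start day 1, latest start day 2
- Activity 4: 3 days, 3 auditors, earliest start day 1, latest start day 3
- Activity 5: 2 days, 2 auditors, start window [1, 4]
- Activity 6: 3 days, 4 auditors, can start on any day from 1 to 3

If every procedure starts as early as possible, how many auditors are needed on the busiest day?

Early-start schedule: Activity 1@1, Activity 2@1, Activity 3@1, Activity 4@1, Activity 5@1, Activity 6@1.
Load per day: day 1: 15, day 2: 13, day 3: 8, day 4: 1, day 5: 0.
Peak is 15.

15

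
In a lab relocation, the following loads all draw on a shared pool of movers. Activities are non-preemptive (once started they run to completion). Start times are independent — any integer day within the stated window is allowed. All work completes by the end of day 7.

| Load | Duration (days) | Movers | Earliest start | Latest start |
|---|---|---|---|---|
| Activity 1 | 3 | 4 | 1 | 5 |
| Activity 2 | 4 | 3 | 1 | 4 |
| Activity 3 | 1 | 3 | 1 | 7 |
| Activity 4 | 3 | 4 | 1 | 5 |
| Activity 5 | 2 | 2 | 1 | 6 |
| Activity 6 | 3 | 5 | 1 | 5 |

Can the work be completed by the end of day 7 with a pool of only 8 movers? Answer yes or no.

Total mover-days = 58; over 7 days the average is 58/7 > 8, so some day must exceed 8.

no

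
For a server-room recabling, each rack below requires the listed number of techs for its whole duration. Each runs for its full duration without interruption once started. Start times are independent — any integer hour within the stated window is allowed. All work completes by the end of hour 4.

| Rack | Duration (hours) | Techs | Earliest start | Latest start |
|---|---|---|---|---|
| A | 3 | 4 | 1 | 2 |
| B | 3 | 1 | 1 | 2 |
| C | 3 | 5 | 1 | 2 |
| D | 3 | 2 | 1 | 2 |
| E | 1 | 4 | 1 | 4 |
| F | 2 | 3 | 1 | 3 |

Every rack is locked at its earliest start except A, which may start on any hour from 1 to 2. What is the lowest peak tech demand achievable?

15

A@1: h1:19  h2:15  h3:12  h4:0 → peak 19
A@2: h1:15  h2:15  h3:12  h4:4 → peak 15
Best is A@2, peak 15.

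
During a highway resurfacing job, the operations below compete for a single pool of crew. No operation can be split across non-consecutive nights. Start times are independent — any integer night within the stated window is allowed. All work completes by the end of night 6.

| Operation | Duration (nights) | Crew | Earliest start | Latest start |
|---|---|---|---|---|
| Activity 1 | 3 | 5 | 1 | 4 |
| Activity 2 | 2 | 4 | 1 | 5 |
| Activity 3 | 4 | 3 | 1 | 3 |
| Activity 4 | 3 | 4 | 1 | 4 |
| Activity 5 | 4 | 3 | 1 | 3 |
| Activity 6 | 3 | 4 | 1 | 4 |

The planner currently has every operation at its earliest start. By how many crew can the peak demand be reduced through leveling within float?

Early-start peak: n1:23  n2:23  n3:19  n4:6  n5:0  n6:0 ⇒ 23.
Leveled (Activity 1@1, Activity 2@1, Activity 3@1, Activity 4@4, Activity 5@3, Activity 6@4): n1:12  n2:12  n3:11  n4:14  n5:11  n6:11 ⇒ 14.
Reduction 23 − 14 = 9.

9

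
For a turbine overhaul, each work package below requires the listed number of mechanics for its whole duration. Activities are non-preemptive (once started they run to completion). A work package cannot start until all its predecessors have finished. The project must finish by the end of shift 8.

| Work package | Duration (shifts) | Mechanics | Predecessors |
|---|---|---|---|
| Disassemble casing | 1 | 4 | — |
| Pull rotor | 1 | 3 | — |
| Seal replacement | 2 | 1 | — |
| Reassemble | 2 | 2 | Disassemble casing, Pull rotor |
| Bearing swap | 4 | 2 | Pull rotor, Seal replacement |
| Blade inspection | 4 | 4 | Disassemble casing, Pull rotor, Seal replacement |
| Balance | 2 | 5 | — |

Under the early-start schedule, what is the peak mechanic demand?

Early-start schedule: Disassemble casing@1, Pull rotor@1, Seal replacement@1, Reassemble@2, Bearing swap@3, Blade inspection@3, Balance@1.
Load per shift: shift 1: 13, shift 2: 8, shift 3: 8, shift 4: 6, shift 5: 6, shift 6: 6, shift 7: 0, shift 8: 0.
Peak is 13.

13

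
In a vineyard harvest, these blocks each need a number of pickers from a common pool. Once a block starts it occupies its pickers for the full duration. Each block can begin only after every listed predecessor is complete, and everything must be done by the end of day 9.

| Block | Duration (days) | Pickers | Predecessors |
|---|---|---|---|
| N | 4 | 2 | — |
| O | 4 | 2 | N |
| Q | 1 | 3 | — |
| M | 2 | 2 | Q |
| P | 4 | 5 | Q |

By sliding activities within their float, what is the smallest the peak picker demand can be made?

7

Early-start (N@1, O@5, Q@1, M@2, P@2) gives peak 9: d1:5  d2:9  d3:9  d4:7  d5:7  d6:2  d7:2  d8:2  d9:0.
Shift P→4.
Schedule N@1, O@5, Q@1, M@2, P@4: d1:5  d2:4  d3:4  d4:7  d5:7  d6:7  d7:7  d8:2  d9:0 — peak 7.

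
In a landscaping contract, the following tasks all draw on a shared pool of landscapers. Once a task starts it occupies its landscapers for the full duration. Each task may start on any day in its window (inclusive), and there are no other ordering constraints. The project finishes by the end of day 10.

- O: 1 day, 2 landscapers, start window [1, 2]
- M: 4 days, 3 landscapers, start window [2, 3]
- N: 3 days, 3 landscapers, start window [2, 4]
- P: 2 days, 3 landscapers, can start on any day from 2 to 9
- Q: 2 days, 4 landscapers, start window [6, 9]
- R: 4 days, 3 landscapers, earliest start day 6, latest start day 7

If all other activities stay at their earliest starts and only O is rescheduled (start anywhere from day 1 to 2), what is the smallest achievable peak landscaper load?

9

O@1: d1:2  d2:9  d3:9  d4:6  d5:3  d6:7  d7:7  d8:3  d9:3  d10:0 → peak 9
O@2: d1:0  d2:11  d3:9  d4:6  d5:3  d6:7  d7:7  d8:3  d9:3  d10:0 → peak 11
Best is O@1, peak 9.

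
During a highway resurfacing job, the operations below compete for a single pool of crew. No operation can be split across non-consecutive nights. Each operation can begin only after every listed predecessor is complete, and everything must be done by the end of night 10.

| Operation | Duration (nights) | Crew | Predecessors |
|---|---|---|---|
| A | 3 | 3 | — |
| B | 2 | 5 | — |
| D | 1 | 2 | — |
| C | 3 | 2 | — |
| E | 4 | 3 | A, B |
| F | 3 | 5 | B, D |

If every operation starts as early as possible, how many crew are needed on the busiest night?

12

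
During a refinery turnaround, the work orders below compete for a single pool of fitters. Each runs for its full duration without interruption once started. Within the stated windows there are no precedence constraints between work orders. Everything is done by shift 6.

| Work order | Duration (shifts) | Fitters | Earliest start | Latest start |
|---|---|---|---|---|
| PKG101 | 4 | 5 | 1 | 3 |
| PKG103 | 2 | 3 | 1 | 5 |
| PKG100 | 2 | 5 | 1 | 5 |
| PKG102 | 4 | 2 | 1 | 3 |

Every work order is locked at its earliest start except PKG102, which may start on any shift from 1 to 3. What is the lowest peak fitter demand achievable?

13

PKG102@1: s1:15  s2:15  s3:7  s4:7  s5:0  s6:0 → peak 15
PKG102@2: s1:13  s2:15  s3:7  s4:7  s5:2  s6:0 → peak 15
PKG102@3: s1:13  s2:13  s3:7  s4:7  s5:2  s6:2 → peak 13
Best is PKG102@3, peak 13.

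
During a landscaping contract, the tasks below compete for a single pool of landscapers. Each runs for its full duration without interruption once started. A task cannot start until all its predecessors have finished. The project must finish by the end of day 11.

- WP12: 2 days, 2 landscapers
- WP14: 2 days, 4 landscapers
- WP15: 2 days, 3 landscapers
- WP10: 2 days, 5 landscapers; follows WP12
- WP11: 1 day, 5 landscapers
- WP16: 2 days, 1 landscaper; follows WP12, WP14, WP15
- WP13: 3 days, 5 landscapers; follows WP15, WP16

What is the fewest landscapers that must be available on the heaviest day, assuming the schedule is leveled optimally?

6

Early-start (WP12@1, WP14@1, WP15@1, WP10@3, WP11@1, WP16@3, WP13@5) gives peak 14: d1:14  d2:9  d3:6  d4:6  d5:5  d6:5  d7:5  d8:0  d9:0  d10:0  d11:0.
Shift WP15→3, WP10→5, WP11→7, WP16→5, WP13→8.
Schedule WP12@1, WP14@1, WP15@3, WP10@5, WP11@7, WP16@5, WP13@8: d1:6  d2:6  d3:3  d4:3  d5:6  d6:6  d7:5  d8:5  d9:5  d10:5  d11:0 — peak 6.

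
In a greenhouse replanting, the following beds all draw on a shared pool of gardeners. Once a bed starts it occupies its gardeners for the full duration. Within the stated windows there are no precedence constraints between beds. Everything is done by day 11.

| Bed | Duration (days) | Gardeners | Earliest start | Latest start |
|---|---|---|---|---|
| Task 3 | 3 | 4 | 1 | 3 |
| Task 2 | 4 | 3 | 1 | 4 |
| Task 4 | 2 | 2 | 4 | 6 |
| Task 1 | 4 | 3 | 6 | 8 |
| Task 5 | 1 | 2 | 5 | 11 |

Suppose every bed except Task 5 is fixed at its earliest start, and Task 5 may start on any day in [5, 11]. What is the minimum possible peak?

7

Task 5@5: d1:7  d2:7  d3:7  d4:5  d5:4  d6:3  d7:3  d8:3  d9:3  d10:0  d11:0 → peak 7
Task 5@6: d1:7  d2:7  d3:7  d4:5  d5:2  d6:5  d7:3  d8:3  d9:3  d10:0  d11:0 → peak 7
Task 5@7: d1:7  d2:7  d3:7  d4:5  d5:2  d6:3  d7:5  d8:3  d9:3  d10:0  d11:0 → peak 7
Task 5@8: d1:7  d2:7  d3:7  d4:5  d5:2  d6:3  d7:3  d8:5  d9:3  d10:0  d11:0 → peak 7
Task 5@9: d1:7  d2:7  d3:7  d4:5  d5:2  d6:3  d7:3  d8:3  d9:5  d10:0  d11:0 → peak 7
Task 5@10: d1:7  d2:7  d3:7  d4:5  d5:2  d6:3  d7:3  d8:3  d9:3  d10:2  d11:0 → peak 7
Task 5@11: d1:7  d2:7  d3:7  d4:5  d5:2  d6:3  d7:3  d8:3  d9:3  d10:0  d11:2 → peak 7
Best is Task 5@5, peak 7.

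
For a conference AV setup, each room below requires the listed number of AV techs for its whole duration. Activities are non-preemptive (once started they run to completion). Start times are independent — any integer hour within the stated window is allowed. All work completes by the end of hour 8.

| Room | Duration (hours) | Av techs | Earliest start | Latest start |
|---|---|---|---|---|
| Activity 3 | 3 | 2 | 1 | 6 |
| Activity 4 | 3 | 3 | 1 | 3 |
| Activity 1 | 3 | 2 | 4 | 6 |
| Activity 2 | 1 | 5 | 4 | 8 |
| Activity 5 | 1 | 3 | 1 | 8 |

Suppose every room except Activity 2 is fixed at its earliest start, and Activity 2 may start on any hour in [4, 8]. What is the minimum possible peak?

8

Activity 2@4: h1:8  h2:5  h3:5  h4:7  h5:2  h6:2  h7:0  h8:0 → peak 8
Activity 2@5: h1:8  h2:5  h3:5  h4:2  h5:7  h6:2  h7:0  h8:0 → peak 8
Activity 2@6: h1:8  h2:5  h3:5  h4:2  h5:2  h6:7  h7:0  h8:0 → peak 8
Activity 2@7: h1:8  h2:5  h3:5  h4:2  h5:2  h6:2  h7:5  h8:0 → peak 8
Activity 2@8: h1:8  h2:5  h3:5  h4:2  h5:2  h6:2  h7:0  h8:5 → peak 8
Best is Activity 2@4, peak 8.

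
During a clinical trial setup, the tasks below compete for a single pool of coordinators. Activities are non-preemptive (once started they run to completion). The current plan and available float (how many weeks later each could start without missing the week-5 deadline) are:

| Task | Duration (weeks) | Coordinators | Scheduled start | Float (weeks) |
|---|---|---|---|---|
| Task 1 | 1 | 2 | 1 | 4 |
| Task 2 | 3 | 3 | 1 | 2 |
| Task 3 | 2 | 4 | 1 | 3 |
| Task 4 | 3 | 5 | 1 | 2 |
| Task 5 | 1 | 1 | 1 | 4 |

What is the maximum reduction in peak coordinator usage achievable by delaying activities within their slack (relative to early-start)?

Early-start peak: w1:15  w2:12  w3:8  w4:0  w5:0 ⇒ 15.
Leveled (Task 1@1, Task 2@2, Task 3@1, Task 4@3, Task 5@1): w1:7  w2:7  w3:8  w4:8  w5:5 ⇒ 8.
Reduction 15 − 8 = 7.

7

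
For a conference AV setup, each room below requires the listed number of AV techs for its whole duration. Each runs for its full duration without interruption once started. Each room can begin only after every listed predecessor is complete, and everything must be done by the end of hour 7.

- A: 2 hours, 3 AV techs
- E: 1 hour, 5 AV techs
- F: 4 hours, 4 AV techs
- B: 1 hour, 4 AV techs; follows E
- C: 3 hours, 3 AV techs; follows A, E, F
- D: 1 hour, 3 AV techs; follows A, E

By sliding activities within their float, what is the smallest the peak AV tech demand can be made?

9

Early-start (A@1, E@1, F@1, B@2, C@5, D@3) gives peak 12: h1:12  h2:11  h3:7  h4:4  h5:3  h6:3  h7:3.
Shift E→3, B→4, D→5.
Schedule A@1, E@3, F@1, B@4, C@5, D@5: h1:7  h2:7  h3:9  h4:8  h5:6  h6:3  h7:3 — peak 9.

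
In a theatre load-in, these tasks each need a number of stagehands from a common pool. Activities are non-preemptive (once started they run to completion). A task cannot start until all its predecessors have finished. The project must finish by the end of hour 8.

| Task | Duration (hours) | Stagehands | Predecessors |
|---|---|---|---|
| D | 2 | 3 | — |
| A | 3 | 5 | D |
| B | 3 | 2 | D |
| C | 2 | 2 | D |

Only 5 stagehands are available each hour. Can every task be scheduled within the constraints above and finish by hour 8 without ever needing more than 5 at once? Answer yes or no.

yes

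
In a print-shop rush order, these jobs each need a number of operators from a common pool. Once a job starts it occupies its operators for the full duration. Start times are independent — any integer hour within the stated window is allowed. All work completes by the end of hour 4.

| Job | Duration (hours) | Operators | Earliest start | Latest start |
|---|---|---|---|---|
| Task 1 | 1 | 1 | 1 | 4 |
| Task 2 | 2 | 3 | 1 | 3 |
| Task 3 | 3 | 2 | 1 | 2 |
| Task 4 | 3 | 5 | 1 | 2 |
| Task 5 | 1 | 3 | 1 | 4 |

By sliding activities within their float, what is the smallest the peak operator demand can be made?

10

Early-start (Task 1@1, Task 2@1, Task 3@1, Task 4@1, Task 5@1) gives peak 14: h1:14  h2:10  h3:7  h4:0.
Shift Task 4→2.
Schedule Task 1@1, Task 2@1, Task 3@1, Task 4@2, Task 5@1: h1:9  h2:10  h3:7  h4:5 — peak 10.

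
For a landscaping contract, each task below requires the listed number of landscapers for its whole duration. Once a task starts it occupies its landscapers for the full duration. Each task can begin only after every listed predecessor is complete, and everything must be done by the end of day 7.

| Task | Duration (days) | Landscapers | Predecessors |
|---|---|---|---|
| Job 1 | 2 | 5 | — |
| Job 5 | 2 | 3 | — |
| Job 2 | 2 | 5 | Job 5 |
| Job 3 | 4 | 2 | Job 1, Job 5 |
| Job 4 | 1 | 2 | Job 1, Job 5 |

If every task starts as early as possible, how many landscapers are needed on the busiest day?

9

Early-start schedule: Job 1@1, Job 5@1, Job 2@3, Job 3@3, Job 4@3.
Load per day: day 1: 8, day 2: 8, day 3: 9, day 4: 7, day 5: 2, day 6: 2, day 7: 0.
Peak is 9.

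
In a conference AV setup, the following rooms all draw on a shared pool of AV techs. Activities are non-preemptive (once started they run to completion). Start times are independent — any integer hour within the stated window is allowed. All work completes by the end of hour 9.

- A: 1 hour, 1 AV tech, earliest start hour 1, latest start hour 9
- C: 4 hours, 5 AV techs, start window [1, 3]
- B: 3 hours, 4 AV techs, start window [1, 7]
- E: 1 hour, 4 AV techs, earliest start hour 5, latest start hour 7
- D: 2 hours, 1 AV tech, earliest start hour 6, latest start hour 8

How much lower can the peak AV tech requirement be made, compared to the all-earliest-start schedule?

Early-start peak: h1:10  h2:9  h3:9  h4:5  h5:4  h6:1  h7:1  h8:0  h9:0 ⇒ 10.
Leveled (A@1, C@2, B@7, E@6, D@6): h1:1  h2:5  h3:5  h4:5  h5:5  h6:5  h7:5  h8:4  h9:4 ⇒ 5.
Reduction 10 − 5 = 5.

5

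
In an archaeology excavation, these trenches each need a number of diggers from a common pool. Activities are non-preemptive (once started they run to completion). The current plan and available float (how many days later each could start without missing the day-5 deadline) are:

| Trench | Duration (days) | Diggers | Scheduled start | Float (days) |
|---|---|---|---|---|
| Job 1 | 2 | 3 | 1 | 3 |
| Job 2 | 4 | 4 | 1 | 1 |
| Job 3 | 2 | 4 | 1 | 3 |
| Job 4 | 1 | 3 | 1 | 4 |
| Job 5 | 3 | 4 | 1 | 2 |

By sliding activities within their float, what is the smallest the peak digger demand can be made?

Early-start (Job 1@1, Job 2@1, Job 3@1, Job 4@1, Job 5@1) gives peak 18: d1:18  d2:15  d3:8  d4:4  d5:0.
Shift Job 4→3, Job 5→3.
Schedule Job 1@1, Job 2@1, Job 3@1, Job 4@3, Job 5@3: d1:11  d2:11  d3:11  d4:8  d5:4 — peak 11.

11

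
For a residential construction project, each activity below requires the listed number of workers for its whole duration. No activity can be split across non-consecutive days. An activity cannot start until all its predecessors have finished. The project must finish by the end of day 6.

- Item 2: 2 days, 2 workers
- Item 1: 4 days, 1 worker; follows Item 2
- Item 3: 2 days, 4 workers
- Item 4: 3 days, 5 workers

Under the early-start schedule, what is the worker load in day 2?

11

At early start, day 2 has: Item 2, Item 3, Item 4.
Demand: 2 + 4 + 5 = 11.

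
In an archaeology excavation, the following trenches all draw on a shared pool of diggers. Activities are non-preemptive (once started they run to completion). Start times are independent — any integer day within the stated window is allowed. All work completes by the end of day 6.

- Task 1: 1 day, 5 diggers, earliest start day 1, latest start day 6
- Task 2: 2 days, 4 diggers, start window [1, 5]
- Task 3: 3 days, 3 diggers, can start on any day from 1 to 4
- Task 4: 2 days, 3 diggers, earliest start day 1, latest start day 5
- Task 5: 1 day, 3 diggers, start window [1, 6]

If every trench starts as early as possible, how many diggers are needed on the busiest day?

Early-start schedule: Task 1@1, Task 2@1, Task 3@1, Task 4@1, Task 5@1.
Load per day: day 1: 18, day 2: 10, day 3: 3, day 4: 0, day 5: 0, day 6: 0.
Peak is 18.

18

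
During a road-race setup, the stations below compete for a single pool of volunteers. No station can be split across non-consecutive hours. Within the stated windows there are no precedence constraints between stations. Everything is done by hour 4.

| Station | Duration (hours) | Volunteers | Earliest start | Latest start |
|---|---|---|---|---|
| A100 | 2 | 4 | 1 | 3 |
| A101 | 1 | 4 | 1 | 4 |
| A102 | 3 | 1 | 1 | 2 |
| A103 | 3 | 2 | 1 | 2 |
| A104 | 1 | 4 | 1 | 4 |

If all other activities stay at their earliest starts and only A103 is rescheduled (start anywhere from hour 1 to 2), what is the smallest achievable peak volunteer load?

A103@1: h1:15  h2:7  h3:3  h4:0 → peak 15
A103@2: h1:13  h2:7  h3:3  h4:2 → peak 13
Best is A103@2, peak 13.

13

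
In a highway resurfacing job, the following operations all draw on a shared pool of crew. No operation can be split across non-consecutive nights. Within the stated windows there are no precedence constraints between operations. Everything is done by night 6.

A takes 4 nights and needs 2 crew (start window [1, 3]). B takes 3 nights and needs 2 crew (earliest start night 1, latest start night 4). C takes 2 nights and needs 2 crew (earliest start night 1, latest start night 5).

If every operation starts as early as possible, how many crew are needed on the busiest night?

6

Early-start schedule: A@1, B@1, C@1.
Load per night: night 1: 6, night 2: 6, night 3: 4, night 4: 2, night 5: 0, night 6: 0.
Peak is 6.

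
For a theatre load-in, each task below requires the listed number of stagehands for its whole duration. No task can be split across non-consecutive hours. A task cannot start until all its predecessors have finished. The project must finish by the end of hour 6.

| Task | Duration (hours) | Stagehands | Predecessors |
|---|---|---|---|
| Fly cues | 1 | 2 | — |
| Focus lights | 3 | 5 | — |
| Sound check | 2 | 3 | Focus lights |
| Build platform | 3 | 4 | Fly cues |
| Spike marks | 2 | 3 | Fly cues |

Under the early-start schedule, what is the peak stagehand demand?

12

Early-start schedule: Fly cues@1, Focus lights@1, Sound check@4, Build platform@2, Spike marks@2.
Load per hour: hour 1: 7, hour 2: 12, hour 3: 12, hour 4: 7, hour 5: 3, hour 6: 0.
Peak is 12.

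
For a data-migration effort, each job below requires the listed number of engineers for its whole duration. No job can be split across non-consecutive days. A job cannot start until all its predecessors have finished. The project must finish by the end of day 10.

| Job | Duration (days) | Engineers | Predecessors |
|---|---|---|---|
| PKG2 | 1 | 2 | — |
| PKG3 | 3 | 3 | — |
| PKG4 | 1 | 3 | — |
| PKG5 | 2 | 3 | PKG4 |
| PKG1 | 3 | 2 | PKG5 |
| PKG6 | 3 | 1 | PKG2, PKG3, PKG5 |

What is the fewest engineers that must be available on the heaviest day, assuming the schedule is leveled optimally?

3

Early-start (PKG2@1, PKG3@1, PKG4@1, PKG5@2, PKG1@4, PKG6@4) gives peak 8: d1:8  d2:6  d3:6  d4:3  d5:3  d6:3  d7:0  d8:0  d9:0  d10:0.
Shift PKG3→2, PKG4→5, PKG5→6, PKG1→8, PKG6→8.
Schedule PKG2@1, PKG3@2, PKG4@5, PKG5@6, PKG1@8, PKG6@8: d1:2  d2:3  d3:3  d4:3  d5:3  d6:3  d7:3  d8:3  d9:3  d10:3 — peak 3.
Total engineer-days = 29 over 10 days ⇒ peak ≥ ⌈29/10⌉ = 3, so 3 is optimal.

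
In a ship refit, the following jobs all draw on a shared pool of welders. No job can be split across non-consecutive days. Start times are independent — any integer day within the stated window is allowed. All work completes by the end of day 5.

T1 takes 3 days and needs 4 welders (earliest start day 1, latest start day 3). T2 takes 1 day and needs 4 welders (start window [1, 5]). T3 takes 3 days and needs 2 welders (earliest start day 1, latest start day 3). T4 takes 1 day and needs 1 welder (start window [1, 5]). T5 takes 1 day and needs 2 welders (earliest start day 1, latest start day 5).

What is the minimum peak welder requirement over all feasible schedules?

Early-start (T1@1, T2@1, T3@1, T4@1, T5@1) gives peak 13: d1:13  d2:6  d3:6  d4:0  d5:0.
Shift T2→4, T4→4, T5→5.
Schedule T1@1, T2@4, T3@1, T4@4, T5@5: d1:6  d2:6  d3:6  d4:5  d5:2 — peak 6.

6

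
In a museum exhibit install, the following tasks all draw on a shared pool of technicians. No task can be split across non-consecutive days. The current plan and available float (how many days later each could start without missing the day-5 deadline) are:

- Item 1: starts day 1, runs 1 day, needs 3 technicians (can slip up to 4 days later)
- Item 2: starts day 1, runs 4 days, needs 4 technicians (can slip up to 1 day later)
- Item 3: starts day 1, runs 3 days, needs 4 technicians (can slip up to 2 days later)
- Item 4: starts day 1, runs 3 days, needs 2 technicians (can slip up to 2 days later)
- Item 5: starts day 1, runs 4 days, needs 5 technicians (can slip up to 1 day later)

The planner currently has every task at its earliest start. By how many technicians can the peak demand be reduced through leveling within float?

3

Early-start peak: d1:18  d2:15  d3:15  d4:9  d5:0 ⇒ 18.
Leveled (Item 1@1, Item 2@1, Item 3@1, Item 4@1, Item 5@2): d1:13  d2:15  d3:15  d4:9  d5:5 ⇒ 15.
Reduction 18 − 15 = 3.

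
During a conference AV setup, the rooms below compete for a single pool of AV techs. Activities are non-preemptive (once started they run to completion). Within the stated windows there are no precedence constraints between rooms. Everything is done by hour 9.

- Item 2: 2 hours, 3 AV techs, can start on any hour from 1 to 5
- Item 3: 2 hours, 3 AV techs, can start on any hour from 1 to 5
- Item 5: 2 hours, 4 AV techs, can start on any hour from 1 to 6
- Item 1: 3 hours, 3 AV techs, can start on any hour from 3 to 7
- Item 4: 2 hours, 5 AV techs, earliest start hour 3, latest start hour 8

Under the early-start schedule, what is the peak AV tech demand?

10

Early-start schedule: Item 2@1, Item 3@1, Item 5@1, Item 1@3, Item 4@3.
Load per hour: hour 1: 10, hour 2: 10, hour 3: 8, hour 4: 8, hour 5: 3, hour 6: 0, hour 7: 0, hour 8: 0, hour 9: 0.
Peak is 10.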